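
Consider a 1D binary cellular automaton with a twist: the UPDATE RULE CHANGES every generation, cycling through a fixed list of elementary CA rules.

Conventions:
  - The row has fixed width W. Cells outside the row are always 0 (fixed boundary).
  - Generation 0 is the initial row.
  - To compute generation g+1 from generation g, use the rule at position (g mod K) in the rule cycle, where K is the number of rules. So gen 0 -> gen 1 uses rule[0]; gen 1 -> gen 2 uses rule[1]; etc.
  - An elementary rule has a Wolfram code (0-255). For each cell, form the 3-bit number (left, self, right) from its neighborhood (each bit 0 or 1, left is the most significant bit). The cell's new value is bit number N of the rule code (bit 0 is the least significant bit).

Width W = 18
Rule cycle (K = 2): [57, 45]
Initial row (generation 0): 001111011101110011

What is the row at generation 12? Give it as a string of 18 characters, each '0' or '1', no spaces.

Gen 0: 001111011101110011
Gen 1 (rule 57): 101000110011001010
Gen 2 (rule 45): 111010100010001110
Gen 3 (rule 57): 100101011001101001
Gen 4 (rule 45): 100111110001011001
Gen 5 (rule 57): 010100001100110100
Gen 6 (rule 45): 011101101000101101
Gen 7 (rule 57): 010011010110011010
Gen 8 (rule 45): 010010111100010110
Gen 9 (rule 57): 001001100011001101
Gen 10 (rule 45): 101001001010001011
Gen 11 (rule 57): 010100100101100110
Gen 12 (rule 45): 011100100111000100

Answer: 011100100111000100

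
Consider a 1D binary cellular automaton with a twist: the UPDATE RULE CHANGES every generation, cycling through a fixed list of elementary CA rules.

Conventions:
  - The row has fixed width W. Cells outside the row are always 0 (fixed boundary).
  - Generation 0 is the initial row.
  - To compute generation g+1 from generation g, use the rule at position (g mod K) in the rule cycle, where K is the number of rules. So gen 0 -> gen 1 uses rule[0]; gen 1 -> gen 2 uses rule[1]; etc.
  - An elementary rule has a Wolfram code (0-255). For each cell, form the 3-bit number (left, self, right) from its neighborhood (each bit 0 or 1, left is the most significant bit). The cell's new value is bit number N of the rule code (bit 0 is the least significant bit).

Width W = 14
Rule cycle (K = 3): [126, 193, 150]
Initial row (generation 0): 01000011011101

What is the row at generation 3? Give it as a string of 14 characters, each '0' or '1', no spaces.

Answer: 10010101101100

Derivation:
Gen 0: 01000011011101
Gen 1 (rule 126): 11100111110111
Gen 2 (rule 193): 01100011110011
Gen 3 (rule 150): 10010101101100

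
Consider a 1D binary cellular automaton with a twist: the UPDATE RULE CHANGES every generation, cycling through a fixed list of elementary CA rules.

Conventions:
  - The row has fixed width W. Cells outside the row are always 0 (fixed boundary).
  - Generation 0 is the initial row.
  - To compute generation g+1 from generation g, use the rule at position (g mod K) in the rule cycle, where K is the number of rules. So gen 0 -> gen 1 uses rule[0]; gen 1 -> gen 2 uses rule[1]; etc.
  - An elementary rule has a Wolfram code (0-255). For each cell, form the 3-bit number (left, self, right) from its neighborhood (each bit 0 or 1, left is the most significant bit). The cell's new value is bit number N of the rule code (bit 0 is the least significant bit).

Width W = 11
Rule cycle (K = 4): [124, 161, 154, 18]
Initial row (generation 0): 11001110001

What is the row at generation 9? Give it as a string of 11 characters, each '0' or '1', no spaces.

Answer: 00001100001

Derivation:
Gen 0: 11001110001
Gen 1 (rule 124): 11101011001
Gen 2 (rule 161): 01010100000
Gen 3 (rule 154): 10000010000
Gen 4 (rule 18): 01000101000
Gen 5 (rule 124): 01100111100
Gen 6 (rule 161): 00000011001
Gen 7 (rule 154): 00000110110
Gen 8 (rule 18): 00001000001
Gen 9 (rule 124): 00001100001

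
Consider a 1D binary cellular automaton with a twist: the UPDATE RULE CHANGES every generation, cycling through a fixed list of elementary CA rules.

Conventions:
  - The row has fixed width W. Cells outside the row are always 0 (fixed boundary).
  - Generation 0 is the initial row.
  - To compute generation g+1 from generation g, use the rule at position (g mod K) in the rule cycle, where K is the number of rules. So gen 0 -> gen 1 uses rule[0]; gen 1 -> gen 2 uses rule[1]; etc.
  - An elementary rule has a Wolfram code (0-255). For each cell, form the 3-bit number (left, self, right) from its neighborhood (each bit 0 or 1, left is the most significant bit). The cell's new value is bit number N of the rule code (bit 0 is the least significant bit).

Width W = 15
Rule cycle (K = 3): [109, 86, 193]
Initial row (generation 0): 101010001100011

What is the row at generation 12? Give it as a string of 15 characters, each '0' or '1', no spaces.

Gen 0: 101010001100011
Gen 1 (rule 109): 111110101101011
Gen 2 (rule 86): 000010100101001
Gen 3 (rule 193): 111000000000000
Gen 4 (rule 109): 101011111111111
Gen 5 (rule 86): 101000000000001
Gen 6 (rule 193): 000011111111100
Gen 7 (rule 109): 111010000000101
Gen 8 (rule 86): 001011000001101
Gen 9 (rule 193): 100001011100100
Gen 10 (rule 109): 101101110100101
Gen 11 (rule 86): 100100010111101
Gen 12 (rule 193): 000001000011100

Answer: 000001000011100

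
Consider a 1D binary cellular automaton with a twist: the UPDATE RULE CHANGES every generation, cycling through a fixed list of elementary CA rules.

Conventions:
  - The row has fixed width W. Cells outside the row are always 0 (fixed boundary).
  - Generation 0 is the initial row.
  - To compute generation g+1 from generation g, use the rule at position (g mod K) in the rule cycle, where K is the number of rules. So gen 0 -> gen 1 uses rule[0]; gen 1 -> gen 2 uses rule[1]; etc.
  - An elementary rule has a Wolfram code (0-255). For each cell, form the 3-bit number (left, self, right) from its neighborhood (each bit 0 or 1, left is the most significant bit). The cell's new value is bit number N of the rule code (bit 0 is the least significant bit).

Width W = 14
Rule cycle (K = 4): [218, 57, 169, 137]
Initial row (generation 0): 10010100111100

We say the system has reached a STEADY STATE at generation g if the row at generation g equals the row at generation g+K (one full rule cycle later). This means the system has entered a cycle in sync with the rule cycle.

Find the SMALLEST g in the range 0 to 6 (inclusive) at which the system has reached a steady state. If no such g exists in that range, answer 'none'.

Answer: none

Derivation:
Gen 0: 10010100111100
Gen 1 (rule 218): 01100011111110
Gen 2 (rule 57): 01011010000001
Gen 3 (rule 169): 00110100111100
Gen 4 (rule 137): 10100000111001
Gen 5 (rule 218): 00010001111110
Gen 6 (rule 57): 11001101000001
Gen 7 (rule 169): 10001010011100
Gen 8 (rule 137): 00100000011001
Gen 9 (rule 218): 01010000111110
Gen 10 (rule 57): 00101110100001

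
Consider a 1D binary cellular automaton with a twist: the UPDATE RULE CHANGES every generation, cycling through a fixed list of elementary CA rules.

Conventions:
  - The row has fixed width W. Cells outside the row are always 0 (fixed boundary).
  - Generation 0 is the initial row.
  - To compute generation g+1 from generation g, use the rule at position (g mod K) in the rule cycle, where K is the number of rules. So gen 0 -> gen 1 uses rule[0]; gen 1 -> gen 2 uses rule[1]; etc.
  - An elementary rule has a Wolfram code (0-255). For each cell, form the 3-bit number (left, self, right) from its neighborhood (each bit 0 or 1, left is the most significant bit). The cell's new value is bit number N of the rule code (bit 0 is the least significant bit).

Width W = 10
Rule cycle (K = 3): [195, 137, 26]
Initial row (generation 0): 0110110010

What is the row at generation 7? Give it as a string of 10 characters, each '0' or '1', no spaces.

Answer: 0011111010

Derivation:
Gen 0: 0110110010
Gen 1 (rule 195): 1010010100
Gen 2 (rule 137): 0000000001
Gen 3 (rule 26): 0000000010
Gen 4 (rule 195): 1111111100
Gen 5 (rule 137): 1111111001
Gen 6 (rule 26): 1000000110
Gen 7 (rule 195): 0011111010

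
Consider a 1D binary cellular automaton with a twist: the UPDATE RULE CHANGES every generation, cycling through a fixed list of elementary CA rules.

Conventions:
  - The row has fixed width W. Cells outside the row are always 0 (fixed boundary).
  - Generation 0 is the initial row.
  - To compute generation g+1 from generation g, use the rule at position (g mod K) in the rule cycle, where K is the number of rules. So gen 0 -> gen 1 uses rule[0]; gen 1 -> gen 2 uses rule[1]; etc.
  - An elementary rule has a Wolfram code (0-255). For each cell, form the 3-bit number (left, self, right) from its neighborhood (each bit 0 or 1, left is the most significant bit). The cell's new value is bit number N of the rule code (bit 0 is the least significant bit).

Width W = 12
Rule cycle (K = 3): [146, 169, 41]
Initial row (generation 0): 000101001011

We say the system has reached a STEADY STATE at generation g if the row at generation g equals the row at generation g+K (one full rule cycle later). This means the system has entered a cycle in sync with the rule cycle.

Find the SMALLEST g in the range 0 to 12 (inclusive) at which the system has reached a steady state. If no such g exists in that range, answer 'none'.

Gen 0: 000101001011
Gen 1 (rule 146): 001000110000
Gen 2 (rule 169): 100010100111
Gen 3 (rule 41): 001001000100
Gen 4 (rule 146): 010110101010
Gen 5 (rule 169): 001101010100
Gen 6 (rule 41): 101010101001
Gen 7 (rule 146): 000000000110
Gen 8 (rule 169): 111111110100
Gen 9 (rule 41): 100000001001
Gen 10 (rule 146): 010000010110
Gen 11 (rule 169): 000111001100
Gen 12 (rule 41): 110100001001
Gen 13 (rule 146): 000010010110
Gen 14 (rule 169): 111000001100
Gen 15 (rule 41): 100011101001

Answer: none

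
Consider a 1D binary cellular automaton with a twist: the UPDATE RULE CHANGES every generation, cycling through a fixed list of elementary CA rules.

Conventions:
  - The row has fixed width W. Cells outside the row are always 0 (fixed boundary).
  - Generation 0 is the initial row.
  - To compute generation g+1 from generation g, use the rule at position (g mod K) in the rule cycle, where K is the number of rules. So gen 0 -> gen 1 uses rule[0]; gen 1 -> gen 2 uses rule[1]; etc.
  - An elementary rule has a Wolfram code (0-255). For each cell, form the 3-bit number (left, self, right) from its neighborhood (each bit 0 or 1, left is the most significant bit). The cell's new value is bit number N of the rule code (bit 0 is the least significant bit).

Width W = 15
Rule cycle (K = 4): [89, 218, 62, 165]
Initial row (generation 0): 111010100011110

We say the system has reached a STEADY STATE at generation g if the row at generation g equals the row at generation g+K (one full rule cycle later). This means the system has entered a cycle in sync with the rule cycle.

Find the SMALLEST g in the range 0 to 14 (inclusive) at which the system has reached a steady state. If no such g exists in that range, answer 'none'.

Gen 0: 111010100011110
Gen 1 (rule 89): 101000011010011
Gen 2 (rule 218): 000100111001111
Gen 3 (rule 62): 001111100111000
Gen 4 (rule 165): 100111000010011
Gen 5 (rule 89): 010101111001011
Gen 6 (rule 218): 100001111110011
Gen 7 (rule 62): 110011000001110
Gen 8 (rule 165): 000000011100100
Gen 9 (rule 89): 111111010110011
Gen 10 (rule 218): 111111000111111
Gen 11 (rule 62): 100000101100000
Gen 12 (rule 165): 101110110001111
Gen 13 (rule 89): 001010111101001
Gen 14 (rule 218): 010000111100110
Gen 15 (rule 62): 111001100011101
Gen 16 (rule 165): 010000001001011
Gen 17 (rule 89): 001111100100011
Gen 18 (rule 218): 011111111010111

Answer: none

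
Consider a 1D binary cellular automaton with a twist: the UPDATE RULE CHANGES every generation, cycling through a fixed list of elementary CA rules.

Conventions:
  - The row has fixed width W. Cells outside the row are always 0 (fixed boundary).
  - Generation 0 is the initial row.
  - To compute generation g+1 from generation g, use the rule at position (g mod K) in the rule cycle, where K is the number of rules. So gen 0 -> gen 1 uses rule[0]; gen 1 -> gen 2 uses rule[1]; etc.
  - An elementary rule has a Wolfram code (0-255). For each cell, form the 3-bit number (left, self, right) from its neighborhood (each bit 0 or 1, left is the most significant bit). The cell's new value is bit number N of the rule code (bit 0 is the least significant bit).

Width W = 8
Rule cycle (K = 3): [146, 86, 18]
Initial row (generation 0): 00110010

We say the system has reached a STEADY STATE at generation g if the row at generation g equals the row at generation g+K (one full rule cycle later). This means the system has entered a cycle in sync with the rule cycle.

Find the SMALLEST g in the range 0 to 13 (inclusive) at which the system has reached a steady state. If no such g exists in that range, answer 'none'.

Gen 0: 00110010
Gen 1 (rule 146): 01001101
Gen 2 (rule 86): 11110101
Gen 3 (rule 18): 00000000
Gen 4 (rule 146): 00000000
Gen 5 (rule 86): 00000000
Gen 6 (rule 18): 00000000
Gen 7 (rule 146): 00000000
Gen 8 (rule 86): 00000000
Gen 9 (rule 18): 00000000
Gen 10 (rule 146): 00000000
Gen 11 (rule 86): 00000000
Gen 12 (rule 18): 00000000
Gen 13 (rule 146): 00000000
Gen 14 (rule 86): 00000000
Gen 15 (rule 18): 00000000
Gen 16 (rule 146): 00000000

Answer: 3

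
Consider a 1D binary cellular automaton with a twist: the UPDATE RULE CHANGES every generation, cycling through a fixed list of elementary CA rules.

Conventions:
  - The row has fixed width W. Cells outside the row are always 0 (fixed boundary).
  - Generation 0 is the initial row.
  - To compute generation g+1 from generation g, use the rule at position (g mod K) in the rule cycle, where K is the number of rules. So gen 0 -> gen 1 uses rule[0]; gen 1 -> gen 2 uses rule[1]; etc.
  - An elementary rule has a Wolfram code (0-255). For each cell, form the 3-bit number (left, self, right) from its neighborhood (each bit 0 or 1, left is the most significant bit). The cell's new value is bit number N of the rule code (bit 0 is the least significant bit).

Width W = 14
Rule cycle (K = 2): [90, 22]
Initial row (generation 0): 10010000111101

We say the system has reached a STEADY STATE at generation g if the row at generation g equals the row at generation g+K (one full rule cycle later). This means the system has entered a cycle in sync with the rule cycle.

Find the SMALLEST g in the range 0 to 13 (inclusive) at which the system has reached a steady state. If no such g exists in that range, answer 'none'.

Answer: none

Derivation:
Gen 0: 10010000111101
Gen 1 (rule 90): 01101001100100
Gen 2 (rule 22): 10001110011110
Gen 3 (rule 90): 01011011110011
Gen 4 (rule 22): 11000000001100
Gen 5 (rule 90): 11100000011110
Gen 6 (rule 22): 00010000100001
Gen 7 (rule 90): 00101001010010
Gen 8 (rule 22): 01101111011111
Gen 9 (rule 90): 11101001010001
Gen 10 (rule 22): 00001111011011
Gen 11 (rule 90): 00011001011011
Gen 12 (rule 22): 00100111000000
Gen 13 (rule 90): 01011101100000
Gen 14 (rule 22): 11000000010000
Gen 15 (rule 90): 11100000101000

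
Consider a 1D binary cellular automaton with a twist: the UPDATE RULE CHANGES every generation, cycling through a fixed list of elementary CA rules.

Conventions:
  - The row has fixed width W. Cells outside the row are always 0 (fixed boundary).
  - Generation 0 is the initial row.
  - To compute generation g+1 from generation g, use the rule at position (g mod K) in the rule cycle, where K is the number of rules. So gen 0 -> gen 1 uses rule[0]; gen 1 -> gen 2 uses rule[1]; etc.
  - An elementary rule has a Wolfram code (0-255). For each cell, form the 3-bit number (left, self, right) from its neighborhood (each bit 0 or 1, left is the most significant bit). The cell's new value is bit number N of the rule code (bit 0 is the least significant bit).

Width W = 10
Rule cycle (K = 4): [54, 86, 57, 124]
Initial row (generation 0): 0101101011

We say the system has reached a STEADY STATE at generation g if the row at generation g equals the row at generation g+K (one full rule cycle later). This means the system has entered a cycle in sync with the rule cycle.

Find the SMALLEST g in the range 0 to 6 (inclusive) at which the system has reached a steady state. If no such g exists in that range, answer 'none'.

Gen 0: 0101101011
Gen 1 (rule 54): 1110011100
Gen 2 (rule 86): 0011100110
Gen 3 (rule 57): 1010010101
Gen 4 (rule 124): 1111011111
Gen 5 (rule 54): 0000100000
Gen 6 (rule 86): 0001110000
Gen 7 (rule 57): 1101001111
Gen 8 (rule 124): 1111101001
Gen 9 (rule 54): 0000011111
Gen 10 (rule 86): 0000100001

Answer: none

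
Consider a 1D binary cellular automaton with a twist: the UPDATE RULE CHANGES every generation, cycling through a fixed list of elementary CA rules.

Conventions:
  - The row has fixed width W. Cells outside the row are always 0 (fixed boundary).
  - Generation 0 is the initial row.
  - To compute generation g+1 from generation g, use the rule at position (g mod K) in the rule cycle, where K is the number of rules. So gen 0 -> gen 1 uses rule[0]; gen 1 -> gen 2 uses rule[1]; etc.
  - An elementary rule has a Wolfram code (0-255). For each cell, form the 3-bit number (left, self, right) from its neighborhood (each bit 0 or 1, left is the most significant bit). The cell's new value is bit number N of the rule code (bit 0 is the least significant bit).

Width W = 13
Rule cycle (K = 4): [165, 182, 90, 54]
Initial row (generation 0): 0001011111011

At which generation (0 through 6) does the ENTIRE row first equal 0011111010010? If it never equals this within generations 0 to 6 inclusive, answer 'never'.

Gen 0: 0001011111011
Gen 1 (rule 165): 1101101110100
Gen 2 (rule 182): 0010010101110
Gen 3 (rule 90): 0101100001011
Gen 4 (rule 54): 1110010011100
Gen 5 (rule 165): 0100010001001
Gen 6 (rule 182): 1110111011111

Answer: never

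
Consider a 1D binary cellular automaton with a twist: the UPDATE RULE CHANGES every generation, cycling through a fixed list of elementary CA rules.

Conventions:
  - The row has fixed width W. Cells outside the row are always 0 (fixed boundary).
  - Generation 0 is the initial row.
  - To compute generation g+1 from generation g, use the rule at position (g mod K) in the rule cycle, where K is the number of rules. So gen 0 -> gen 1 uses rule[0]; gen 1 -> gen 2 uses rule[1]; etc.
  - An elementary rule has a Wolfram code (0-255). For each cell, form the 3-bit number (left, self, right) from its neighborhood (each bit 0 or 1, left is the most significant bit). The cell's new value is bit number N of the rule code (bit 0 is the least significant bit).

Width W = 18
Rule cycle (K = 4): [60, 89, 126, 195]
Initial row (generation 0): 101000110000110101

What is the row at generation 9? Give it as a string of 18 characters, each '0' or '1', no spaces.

Answer: 111101000000111110

Derivation:
Gen 0: 101000110000110101
Gen 1 (rule 60): 111100101000101111
Gen 2 (rule 89): 100110000110001001
Gen 3 (rule 126): 111111001111011111
Gen 4 (rule 195): 011111010111001111
Gen 5 (rule 60): 010000111100101000
Gen 6 (rule 89): 001110100110000111
Gen 7 (rule 126): 011011111111001101
Gen 8 (rule 195): 101001111111010100
Gen 9 (rule 60): 111101000000111110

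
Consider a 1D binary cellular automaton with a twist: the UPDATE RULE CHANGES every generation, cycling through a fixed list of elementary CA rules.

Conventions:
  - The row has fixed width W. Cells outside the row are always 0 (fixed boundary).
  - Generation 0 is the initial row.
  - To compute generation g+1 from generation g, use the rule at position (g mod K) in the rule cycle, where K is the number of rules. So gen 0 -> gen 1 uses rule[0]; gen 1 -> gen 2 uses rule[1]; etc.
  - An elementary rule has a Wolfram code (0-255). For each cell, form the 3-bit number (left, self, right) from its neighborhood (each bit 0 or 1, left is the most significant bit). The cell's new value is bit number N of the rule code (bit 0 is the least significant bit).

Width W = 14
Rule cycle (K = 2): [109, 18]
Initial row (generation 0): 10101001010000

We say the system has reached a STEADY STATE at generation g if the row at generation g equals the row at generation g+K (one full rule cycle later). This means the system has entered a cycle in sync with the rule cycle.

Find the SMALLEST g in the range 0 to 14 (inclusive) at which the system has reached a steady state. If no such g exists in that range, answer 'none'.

Answer: 4

Derivation:
Gen 0: 10101001010000
Gen 1 (rule 109): 11111001110111
Gen 2 (rule 18): 00000110000000
Gen 3 (rule 109): 11110110111111
Gen 4 (rule 18): 00000000000000
Gen 5 (rule 109): 11111111111111
Gen 6 (rule 18): 00000000000000
Gen 7 (rule 109): 11111111111111
Gen 8 (rule 18): 00000000000000
Gen 9 (rule 109): 11111111111111
Gen 10 (rule 18): 00000000000000
Gen 11 (rule 109): 11111111111111
Gen 12 (rule 18): 00000000000000
Gen 13 (rule 109): 11111111111111
Gen 14 (rule 18): 00000000000000
Gen 15 (rule 109): 11111111111111
Gen 16 (rule 18): 00000000000000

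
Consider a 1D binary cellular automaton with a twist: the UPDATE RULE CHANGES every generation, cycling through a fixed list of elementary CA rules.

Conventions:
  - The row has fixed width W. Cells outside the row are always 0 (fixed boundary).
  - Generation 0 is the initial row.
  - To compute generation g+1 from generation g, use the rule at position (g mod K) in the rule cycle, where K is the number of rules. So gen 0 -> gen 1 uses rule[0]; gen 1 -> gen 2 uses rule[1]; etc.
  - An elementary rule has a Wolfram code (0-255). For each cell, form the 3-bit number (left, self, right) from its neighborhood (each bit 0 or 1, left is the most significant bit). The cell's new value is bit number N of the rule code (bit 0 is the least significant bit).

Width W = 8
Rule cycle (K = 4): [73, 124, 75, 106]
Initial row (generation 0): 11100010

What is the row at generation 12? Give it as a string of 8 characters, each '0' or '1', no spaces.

Answer: 10111010

Derivation:
Gen 0: 11100010
Gen 1 (rule 73): 10101000
Gen 2 (rule 124): 11111100
Gen 3 (rule 75): 10000101
Gen 4 (rule 106): 00001010
Gen 5 (rule 73): 11100000
Gen 6 (rule 124): 10110000
Gen 7 (rule 75): 00110111
Gen 8 (rule 106): 01111101
Gen 9 (rule 73): 01000100
Gen 10 (rule 124): 01100110
Gen 11 (rule 75): 11101110
Gen 12 (rule 106): 10111010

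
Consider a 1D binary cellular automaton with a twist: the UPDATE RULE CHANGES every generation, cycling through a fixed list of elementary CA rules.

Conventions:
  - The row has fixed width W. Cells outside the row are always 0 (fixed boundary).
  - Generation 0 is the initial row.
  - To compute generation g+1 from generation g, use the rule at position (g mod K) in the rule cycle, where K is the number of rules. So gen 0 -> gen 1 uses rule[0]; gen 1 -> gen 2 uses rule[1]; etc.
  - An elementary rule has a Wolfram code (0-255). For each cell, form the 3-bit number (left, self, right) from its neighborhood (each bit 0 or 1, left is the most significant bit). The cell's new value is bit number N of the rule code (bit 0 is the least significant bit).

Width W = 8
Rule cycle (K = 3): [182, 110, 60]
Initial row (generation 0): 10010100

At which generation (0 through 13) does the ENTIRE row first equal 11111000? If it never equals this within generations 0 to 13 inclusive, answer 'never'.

Answer: never

Derivation:
Gen 0: 10010100
Gen 1 (rule 182): 11111110
Gen 2 (rule 110): 10000010
Gen 3 (rule 60): 11000011
Gen 4 (rule 182): 00100100
Gen 5 (rule 110): 01101100
Gen 6 (rule 60): 01011010
Gen 7 (rule 182): 11100111
Gen 8 (rule 110): 10101101
Gen 9 (rule 60): 11111011
Gen 10 (rule 182): 01110100
Gen 11 (rule 110): 11011100
Gen 12 (rule 60): 10110010
Gen 13 (rule 182): 11001111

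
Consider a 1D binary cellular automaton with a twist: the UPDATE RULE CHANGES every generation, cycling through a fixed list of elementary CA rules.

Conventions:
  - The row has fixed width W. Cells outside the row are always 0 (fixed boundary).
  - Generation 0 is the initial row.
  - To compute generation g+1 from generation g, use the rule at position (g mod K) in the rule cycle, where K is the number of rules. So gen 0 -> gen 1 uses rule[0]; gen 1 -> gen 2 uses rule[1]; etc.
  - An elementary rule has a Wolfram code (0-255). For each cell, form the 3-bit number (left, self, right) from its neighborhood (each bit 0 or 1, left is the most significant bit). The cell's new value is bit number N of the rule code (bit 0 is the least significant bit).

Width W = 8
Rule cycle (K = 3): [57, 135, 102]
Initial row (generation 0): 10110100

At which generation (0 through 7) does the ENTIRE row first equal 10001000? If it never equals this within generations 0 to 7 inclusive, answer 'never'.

Gen 0: 10110100
Gen 1 (rule 57): 01101011
Gen 2 (rule 135): 10001000
Gen 3 (rule 102): 10011000
Gen 4 (rule 57): 01010111
Gen 5 (rule 135): 11010010
Gen 6 (rule 102): 01110110
Gen 7 (rule 57): 01001101

Answer: 2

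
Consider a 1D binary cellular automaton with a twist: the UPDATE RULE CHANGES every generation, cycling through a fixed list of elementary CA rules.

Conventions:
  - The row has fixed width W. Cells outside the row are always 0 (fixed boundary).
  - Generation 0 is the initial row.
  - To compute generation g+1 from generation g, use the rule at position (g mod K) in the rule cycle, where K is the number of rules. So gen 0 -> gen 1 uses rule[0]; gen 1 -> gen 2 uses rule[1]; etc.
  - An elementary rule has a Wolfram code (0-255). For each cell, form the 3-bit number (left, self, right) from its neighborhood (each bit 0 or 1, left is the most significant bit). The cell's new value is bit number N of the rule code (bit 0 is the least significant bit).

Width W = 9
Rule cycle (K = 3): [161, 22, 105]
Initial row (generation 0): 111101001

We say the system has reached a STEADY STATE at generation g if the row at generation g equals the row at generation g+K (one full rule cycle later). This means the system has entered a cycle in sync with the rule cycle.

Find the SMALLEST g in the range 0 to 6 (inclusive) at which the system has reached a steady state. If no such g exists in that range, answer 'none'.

Answer: none

Derivation:
Gen 0: 111101001
Gen 1 (rule 161): 011010000
Gen 2 (rule 22): 100011000
Gen 3 (rule 105): 001011011
Gen 4 (rule 161): 100100100
Gen 5 (rule 22): 111111110
Gen 6 (rule 105): 100000010
Gen 7 (rule 161): 001111000
Gen 8 (rule 22): 010000100
Gen 9 (rule 105): 000110001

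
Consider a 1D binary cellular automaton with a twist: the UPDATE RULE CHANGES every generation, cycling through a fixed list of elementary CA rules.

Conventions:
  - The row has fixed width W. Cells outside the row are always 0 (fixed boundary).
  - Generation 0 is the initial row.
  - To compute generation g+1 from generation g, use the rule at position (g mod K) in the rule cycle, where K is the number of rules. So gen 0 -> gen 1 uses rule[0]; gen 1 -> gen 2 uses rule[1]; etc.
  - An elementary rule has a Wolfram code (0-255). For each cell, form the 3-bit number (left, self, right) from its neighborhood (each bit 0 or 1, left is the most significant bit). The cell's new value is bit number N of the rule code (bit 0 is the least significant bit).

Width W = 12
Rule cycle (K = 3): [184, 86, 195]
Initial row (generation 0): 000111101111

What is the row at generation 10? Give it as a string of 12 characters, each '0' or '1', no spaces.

Answer: 101000000010

Derivation:
Gen 0: 000111101111
Gen 1 (rule 184): 000111011110
Gen 2 (rule 86): 001001000011
Gen 3 (rule 195): 110010011101
Gen 4 (rule 184): 101001011010
Gen 5 (rule 86): 101111001011
Gen 6 (rule 195): 000111010001
Gen 7 (rule 184): 000110101000
Gen 8 (rule 86): 001010101100
Gen 9 (rule 195): 110000000101
Gen 10 (rule 184): 101000000010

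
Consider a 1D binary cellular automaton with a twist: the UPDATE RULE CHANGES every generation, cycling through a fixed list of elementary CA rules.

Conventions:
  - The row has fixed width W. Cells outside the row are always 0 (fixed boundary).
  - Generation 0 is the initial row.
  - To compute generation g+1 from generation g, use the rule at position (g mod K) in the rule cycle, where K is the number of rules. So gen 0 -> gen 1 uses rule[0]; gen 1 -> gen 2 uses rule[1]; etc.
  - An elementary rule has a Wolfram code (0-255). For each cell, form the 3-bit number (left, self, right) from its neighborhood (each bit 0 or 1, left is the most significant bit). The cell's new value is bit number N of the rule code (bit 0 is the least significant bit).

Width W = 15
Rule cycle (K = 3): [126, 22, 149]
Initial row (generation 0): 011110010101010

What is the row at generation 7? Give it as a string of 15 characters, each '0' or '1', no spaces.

Gen 0: 011110010101010
Gen 1 (rule 126): 110011111111111
Gen 2 (rule 22): 001100000000000
Gen 3 (rule 149): 100011111111111
Gen 4 (rule 126): 110110000000001
Gen 5 (rule 22): 000001000000011
Gen 6 (rule 149): 111101111111000
Gen 7 (rule 126): 100111000001100

Answer: 100111000001100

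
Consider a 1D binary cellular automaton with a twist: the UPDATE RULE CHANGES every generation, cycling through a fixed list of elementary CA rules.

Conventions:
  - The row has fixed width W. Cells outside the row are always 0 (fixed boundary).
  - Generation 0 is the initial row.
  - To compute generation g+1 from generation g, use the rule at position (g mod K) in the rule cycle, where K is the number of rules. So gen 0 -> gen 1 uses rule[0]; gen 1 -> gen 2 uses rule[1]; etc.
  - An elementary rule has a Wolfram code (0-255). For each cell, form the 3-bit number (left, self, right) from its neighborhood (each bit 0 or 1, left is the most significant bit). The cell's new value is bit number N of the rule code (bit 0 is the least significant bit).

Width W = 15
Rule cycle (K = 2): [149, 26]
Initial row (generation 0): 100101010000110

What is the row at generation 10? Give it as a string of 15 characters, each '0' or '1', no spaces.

Answer: 100000010000010

Derivation:
Gen 0: 100101010000110
Gen 1 (rule 149): 110101011110001
Gen 2 (rule 26): 100000010001010
Gen 3 (rule 149): 111111011101011
Gen 4 (rule 26): 100000010000010
Gen 5 (rule 149): 111111011111011
Gen 6 (rule 26): 100000010000010
Gen 7 (rule 149): 111111011111011
Gen 8 (rule 26): 100000010000010
Gen 9 (rule 149): 111111011111011
Gen 10 (rule 26): 100000010000010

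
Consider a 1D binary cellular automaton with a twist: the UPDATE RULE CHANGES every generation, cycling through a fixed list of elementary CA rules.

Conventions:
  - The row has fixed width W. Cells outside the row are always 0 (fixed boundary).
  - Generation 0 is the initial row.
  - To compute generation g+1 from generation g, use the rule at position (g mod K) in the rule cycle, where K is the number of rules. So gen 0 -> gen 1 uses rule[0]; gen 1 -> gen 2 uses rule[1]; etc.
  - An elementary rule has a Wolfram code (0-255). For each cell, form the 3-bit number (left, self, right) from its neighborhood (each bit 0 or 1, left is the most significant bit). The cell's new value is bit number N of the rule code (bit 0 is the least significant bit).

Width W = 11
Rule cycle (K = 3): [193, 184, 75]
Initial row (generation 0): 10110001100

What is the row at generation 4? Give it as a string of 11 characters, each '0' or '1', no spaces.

Answer: 01110110001

Derivation:
Gen 0: 10110001100
Gen 1 (rule 193): 00010100101
Gen 2 (rule 184): 00001010010
Gen 3 (rule 75): 11110000100
Gen 4 (rule 193): 01110110001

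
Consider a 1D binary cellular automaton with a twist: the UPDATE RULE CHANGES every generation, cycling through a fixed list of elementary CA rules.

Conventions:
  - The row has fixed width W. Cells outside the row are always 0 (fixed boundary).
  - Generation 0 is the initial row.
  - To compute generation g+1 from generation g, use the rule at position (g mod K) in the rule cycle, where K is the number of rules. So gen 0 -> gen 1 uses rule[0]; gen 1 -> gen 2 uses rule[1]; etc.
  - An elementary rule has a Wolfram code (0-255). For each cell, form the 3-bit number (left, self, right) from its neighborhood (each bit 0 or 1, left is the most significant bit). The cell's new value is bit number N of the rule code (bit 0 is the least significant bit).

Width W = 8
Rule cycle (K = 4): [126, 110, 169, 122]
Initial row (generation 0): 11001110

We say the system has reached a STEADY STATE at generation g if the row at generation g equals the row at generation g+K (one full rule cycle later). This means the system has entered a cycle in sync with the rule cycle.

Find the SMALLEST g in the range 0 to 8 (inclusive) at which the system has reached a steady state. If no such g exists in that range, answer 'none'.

Answer: 5

Derivation:
Gen 0: 11001110
Gen 1 (rule 126): 11111011
Gen 2 (rule 110): 10001111
Gen 3 (rule 169): 00101110
Gen 4 (rule 122): 01011011
Gen 5 (rule 126): 11111111
Gen 6 (rule 110): 10000001
Gen 7 (rule 169): 00111100
Gen 8 (rule 122): 01100110
Gen 9 (rule 126): 11111111
Gen 10 (rule 110): 10000001
Gen 11 (rule 169): 00111100
Gen 12 (rule 122): 01100110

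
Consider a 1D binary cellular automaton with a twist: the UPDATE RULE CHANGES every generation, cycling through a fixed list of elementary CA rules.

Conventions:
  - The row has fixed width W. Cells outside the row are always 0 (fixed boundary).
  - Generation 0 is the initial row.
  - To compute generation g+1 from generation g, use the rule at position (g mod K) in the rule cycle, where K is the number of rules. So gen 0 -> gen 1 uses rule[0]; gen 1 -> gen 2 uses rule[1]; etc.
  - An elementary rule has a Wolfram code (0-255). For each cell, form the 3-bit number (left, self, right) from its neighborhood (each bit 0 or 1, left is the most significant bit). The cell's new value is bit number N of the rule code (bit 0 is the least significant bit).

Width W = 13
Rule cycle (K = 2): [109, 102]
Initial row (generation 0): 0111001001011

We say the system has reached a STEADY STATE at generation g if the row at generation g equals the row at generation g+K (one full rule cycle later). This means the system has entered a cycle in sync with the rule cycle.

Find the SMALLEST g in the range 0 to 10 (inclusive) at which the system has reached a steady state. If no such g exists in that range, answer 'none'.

Answer: none

Derivation:
Gen 0: 0111001001011
Gen 1 (rule 109): 0101001001111
Gen 2 (rule 102): 1111011010001
Gen 3 (rule 109): 1001111110101
Gen 4 (rule 102): 1010000011111
Gen 5 (rule 109): 1110111010001
Gen 6 (rule 102): 0011001110011
Gen 7 (rule 109): 1011001010011
Gen 8 (rule 102): 1101011110101
Gen 9 (rule 109): 1111110011111
Gen 10 (rule 102): 0000010100001
Gen 11 (rule 109): 1111011101101
Gen 12 (rule 102): 0001100110111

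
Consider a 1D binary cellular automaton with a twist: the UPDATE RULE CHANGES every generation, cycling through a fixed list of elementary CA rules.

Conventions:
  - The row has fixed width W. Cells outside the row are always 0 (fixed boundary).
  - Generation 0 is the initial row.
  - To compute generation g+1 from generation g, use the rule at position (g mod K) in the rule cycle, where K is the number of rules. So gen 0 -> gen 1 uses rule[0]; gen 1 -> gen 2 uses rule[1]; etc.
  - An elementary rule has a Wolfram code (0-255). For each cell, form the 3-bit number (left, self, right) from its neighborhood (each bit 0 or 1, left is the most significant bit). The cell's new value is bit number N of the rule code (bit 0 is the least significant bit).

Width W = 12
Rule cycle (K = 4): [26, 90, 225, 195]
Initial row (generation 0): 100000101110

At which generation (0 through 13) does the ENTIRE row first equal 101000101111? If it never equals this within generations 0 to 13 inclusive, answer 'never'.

Gen 0: 100000101110
Gen 1 (rule 26): 010001001001
Gen 2 (rule 90): 101010110110
Gen 3 (rule 225): 010101011010
Gen 4 (rule 195): 100000001000
Gen 5 (rule 26): 010000010100
Gen 6 (rule 90): 101000100010
Gen 7 (rule 225): 010010001000
Gen 8 (rule 195): 100100110011
Gen 9 (rule 26): 011011101110
Gen 10 (rule 90): 111010101011
Gen 11 (rule 225): 011101010101
Gen 12 (rule 195): 101100000000
Gen 13 (rule 26): 001010000000

Answer: never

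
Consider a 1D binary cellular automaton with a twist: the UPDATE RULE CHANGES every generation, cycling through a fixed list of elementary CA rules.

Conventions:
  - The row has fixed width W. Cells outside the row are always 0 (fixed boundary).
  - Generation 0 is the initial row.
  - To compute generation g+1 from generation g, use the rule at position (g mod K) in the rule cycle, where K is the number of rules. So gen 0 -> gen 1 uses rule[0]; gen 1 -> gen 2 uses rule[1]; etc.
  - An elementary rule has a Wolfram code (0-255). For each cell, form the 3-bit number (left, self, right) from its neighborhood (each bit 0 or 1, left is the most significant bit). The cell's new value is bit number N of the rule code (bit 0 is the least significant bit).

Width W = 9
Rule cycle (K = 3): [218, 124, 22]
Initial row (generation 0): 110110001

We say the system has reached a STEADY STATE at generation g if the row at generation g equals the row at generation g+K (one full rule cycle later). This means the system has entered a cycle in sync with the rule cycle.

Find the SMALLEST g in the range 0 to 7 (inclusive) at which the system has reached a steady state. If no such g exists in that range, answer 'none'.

Gen 0: 110110001
Gen 1 (rule 218): 110111010
Gen 2 (rule 124): 111101111
Gen 3 (rule 22): 000000000
Gen 4 (rule 218): 000000000
Gen 5 (rule 124): 000000000
Gen 6 (rule 22): 000000000
Gen 7 (rule 218): 000000000
Gen 8 (rule 124): 000000000
Gen 9 (rule 22): 000000000
Gen 10 (rule 218): 000000000

Answer: 3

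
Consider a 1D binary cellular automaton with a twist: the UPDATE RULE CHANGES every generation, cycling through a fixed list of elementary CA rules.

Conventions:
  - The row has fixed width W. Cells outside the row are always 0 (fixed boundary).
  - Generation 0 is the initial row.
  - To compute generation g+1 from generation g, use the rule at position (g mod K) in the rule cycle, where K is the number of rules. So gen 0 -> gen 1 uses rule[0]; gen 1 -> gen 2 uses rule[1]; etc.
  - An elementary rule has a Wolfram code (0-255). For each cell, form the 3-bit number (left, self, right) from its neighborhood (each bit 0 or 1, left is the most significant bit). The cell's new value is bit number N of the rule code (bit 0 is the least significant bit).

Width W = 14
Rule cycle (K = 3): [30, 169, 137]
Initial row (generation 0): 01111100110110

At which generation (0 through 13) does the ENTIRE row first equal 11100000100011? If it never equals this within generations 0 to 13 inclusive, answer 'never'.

Answer: never

Derivation:
Gen 0: 01111100110110
Gen 1 (rule 30): 11000011100101
Gen 2 (rule 169): 10011011000010
Gen 3 (rule 137): 00010010011000
Gen 4 (rule 30): 00111111110100
Gen 5 (rule 169): 10111111101001
Gen 6 (rule 137): 00111111000000
Gen 7 (rule 30): 01100000100000
Gen 8 (rule 169): 01001110001111
Gen 9 (rule 137): 00001100101110
Gen 10 (rule 30): 00011011101001
Gen 11 (rule 169): 11010111010000
Gen 12 (rule 137): 10000110000111
Gen 13 (rule 30): 11001101001100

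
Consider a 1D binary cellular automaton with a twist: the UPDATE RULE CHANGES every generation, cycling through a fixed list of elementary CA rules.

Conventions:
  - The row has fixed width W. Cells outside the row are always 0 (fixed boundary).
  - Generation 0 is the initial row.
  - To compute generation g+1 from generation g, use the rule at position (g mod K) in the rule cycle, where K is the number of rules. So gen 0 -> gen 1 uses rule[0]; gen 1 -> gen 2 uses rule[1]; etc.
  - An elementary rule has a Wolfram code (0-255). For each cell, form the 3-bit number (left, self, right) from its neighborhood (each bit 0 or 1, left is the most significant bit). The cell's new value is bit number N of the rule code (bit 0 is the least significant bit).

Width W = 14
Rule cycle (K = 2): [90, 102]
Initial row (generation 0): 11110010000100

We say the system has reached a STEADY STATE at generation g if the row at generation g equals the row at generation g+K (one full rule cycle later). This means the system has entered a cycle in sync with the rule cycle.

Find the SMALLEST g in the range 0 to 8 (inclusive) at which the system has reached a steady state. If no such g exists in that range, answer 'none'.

Gen 0: 11110010000100
Gen 1 (rule 90): 10011101001010
Gen 2 (rule 102): 10100111011110
Gen 3 (rule 90): 00011101010011
Gen 4 (rule 102): 00100111110101
Gen 5 (rule 90): 01011100010000
Gen 6 (rule 102): 11100100110000
Gen 7 (rule 90): 10111011111000
Gen 8 (rule 102): 11001100001000
Gen 9 (rule 90): 11111110010100
Gen 10 (rule 102): 00000010111100

Answer: none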